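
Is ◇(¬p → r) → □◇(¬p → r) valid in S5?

Tableau for the negation ¬(◇(¬p → r) → □◇(¬p → r)):
1. ¬(◇(¬p → r) → □◇(¬p → r)), w0
2. ◇(¬p → r), w0   [¬→-rule on 1]
3. ¬□◇(¬p → r), w0   [¬→-rule on 1]
4. ¬p → r, w1   [◇-rule on 2: fresh world w1, w0Rw1]
5. r, w1   [→-rule on 4 (branches; this branch)]
6. ¬◇(¬p → r), w2   [¬□-rule on 3: fresh world w2, w0Rw2]
7. ¬(¬p → r), w0   [¬◇-rule on 6 via w2Rw0]
8. ¬p, w0   [¬→-rule on 7]
9. ¬r, w0   [¬→-rule on 7]
10. ¬(¬p → r), w1   [¬◇-rule on 6 via w2Rw1]
11. ¬p, w1   [¬→-rule on 10]
12. ¬r, w1   [¬→-rule on 10]
Accessibility: w0Rw0, w0Rw1, w0Rw2, w1Rw0, w1Rw1, w1Rw2, w2Rw0, w2Rw1, w2Rw2
Branch closes: r and ¬r both at w1.
Every branch of the negation's tableau closes; the branch above is one of them.

Yes, valid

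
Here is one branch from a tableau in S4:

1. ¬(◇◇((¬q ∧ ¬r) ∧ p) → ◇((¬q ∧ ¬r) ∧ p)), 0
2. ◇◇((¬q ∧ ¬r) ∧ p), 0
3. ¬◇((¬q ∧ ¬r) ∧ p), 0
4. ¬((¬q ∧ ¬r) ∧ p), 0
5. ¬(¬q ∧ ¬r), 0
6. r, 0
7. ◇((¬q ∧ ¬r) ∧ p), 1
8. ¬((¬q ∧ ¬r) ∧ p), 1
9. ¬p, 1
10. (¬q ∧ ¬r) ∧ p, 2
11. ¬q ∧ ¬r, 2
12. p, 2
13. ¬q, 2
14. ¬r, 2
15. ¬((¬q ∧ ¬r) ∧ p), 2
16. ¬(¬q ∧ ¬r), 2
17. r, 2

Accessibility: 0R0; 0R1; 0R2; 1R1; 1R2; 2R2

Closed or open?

Both r and ¬r appear at 2.

Closed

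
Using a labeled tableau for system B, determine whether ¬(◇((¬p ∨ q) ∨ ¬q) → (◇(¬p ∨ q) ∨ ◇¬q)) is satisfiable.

Unsatisfiable (every branch closes)

1. ¬(◇((¬p ∨ q) ∨ ¬q) → (◇(¬p ∨ q) ∨ ◇¬q)), 0
2. ◇((¬p ∨ q) ∨ ¬q), 0
3. ¬(◇(¬p ∨ q) ∨ ◇¬q), 0
4. ¬◇(¬p ∨ q), 0
5. ¬◇¬q, 0
6. ¬(¬p ∨ q), 0
7. p, 0
8. ¬q, 0
9. q, 0
Accessibility: 0R0
Branch closes: q and ¬q both at 0.
All branches of the tableau close; one closing branch shown above.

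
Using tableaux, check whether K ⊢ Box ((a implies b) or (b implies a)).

Tableau for the negation not Box ((a implies b) or (b implies a)):
1. not Box ((a implies b) or (b implies a)), u
2. not ((a implies b) or (b implies a)), v
3. not (a implies b), v
4. not (b implies a), v
5. a, v
6. not b, v
7. b, v
8. not a, v
Accessibility: uRv
Branch closes: b and not b both at v.
Every branch of the negation's tableau closes; the branch above is one of them.

Yes, valid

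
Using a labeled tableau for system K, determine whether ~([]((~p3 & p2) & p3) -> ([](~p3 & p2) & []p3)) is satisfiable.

1. ~([]((~p3 & p2) & p3) -> ([](~p3 & p2) & []p3)), w0
2. []((~p3 & p2) & p3), w0
3. ~([](~p3 & p2) & []p3), w0
4. ~[](~p3 & p2), w0
5. ~(~p3 & p2), w1
6. (~p3 & p2) & p3, w1
7. ~p3 & p2, w1
8. p3, w1
9. ~p3, w1
10. p2, w1
Accessibility: w0Rw1
Branch closes: p3 and ~p3 both at w1.
Every branch closes; the branch above is one of them.

Unsatisfiable (every branch closes)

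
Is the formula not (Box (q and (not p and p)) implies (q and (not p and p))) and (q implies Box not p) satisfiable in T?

1. not (Box (q and (not p and p)) implies (q and (not p and p))) and (q implies Box not p), w0
2. not (Box (q and (not p and p)) implies (q and (not p and p))), w0   [and-rule on 1]
3. q implies Box not p, w0   [and-rule on 1]
4. Box (q and (not p and p)), w0   [neg-implies-rule on 2]
5. not (q and (not p and p)), w0   [neg-implies-rule on 2]
6. q and (not p and p), w0   [Box-rule on 4 via w0Rw0]
7. q, w0   [and-rule on 6]
8. not p and p, w0   [and-rule on 6]
9. not p, w0   [and-rule on 8]
10. p, w0   [and-rule on 8]
Accessibility: w0Rw0
Branch closes: p and not p both at w0.
(One branch shown.) All branches close.

No, unsatisfiable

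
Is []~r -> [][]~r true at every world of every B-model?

Tableau for the negation ~([]~r -> [][]~r):
1. ~([]~r -> [][]~r), 0
2. []~r, 0
3. ~[][]~r, 0
4. ~r, 0
5. ~[]~r, 1
6. ~r, 1
7. r, 2
Accessibility: 0R0, 0R1, 1R0, 1R1, 1R2, 2R1, 2R2
The negation has an open branch (countermodel exists).

No, not valid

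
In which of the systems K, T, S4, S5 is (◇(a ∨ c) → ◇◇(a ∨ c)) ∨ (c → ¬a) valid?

T-tableau for the negation ¬((◇(a ∨ c) → ◇◇(a ∨ c)) ∨ (c → ¬a)):
1. ¬((◇(a ∨ c) → ◇◇(a ∨ c)) ∨ (c → ¬a)), u
2. ¬(◇(a ∨ c) → ◇◇(a ∨ c)), u
3. ¬(c → ¬a), u
4. ◇(a ∨ c), u
5. ¬◇◇(a ∨ c), u
6. c, u
7. a, u
8. ¬◇(a ∨ c), u
9. ¬(a ∨ c), u
10. ¬a, u
11. ¬c, u
Accessibility: uRu
Branch closes: a and ¬a both at u.
Every branch closes (one shown): valid in T, hence also in S4, S5 (every theorem of T is a theorem of S4 and S5).
K-tableau for the negation ¬((◇(a ∨ c) → ◇◇(a ∨ c)) ∨ (c → ¬a)):
1. ¬((◇(a ∨ c) → ◇◇(a ∨ c)) ∨ (c → ¬a)), u
2. ¬(◇(a ∨ c) → ◇◇(a ∨ c)), u
3. ¬(c → ¬a), u
4. ◇(a ∨ c), u
5. ¬◇◇(a ∨ c), u
6. c, u
7. a, u
8. a ∨ c, v
9. ¬◇(a ∨ c), v
10. c, v
Accessibility: uRv
Complete open branch: countermodel on a K-frame, so not valid in K.

T, S4, S5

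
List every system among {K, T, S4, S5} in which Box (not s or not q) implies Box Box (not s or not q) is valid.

S4, S5

T-tableau for the negation not (Box (not s or not q) implies Box Box (not s or not q)):
1. not (Box (not s or not q) implies Box Box (not s or not q)), 0
2. Box (not s or not q), 0
3. not Box Box (not s or not q), 0
4. not s or not q, 0
5. not q, 0
6. not Box (not s or not q), 1
7. not s or not q, 1
8. not q, 1
9. not (not s or not q), 2
10. s, 2
11. q, 2
Accessibility: 0R0, 0R1, 1R1, 1R2, 2R2
Complete open branch: countermodel on a T-frame, so not valid in T, nor in K (the same frame is also a K-frame).
S4-tableau for the negation not (Box (not s or not q) implies Box Box (not s or not q)):
1. not (Box (not s or not q) implies Box Box (not s or not q)), 0
2. Box (not s or not q), 0
3. not Box Box (not s or not q), 0
4. not s or not q, 0
5. not q, 0
6. not Box (not s or not q), 1
7. not s or not q, 1
8. not q, 1
9. not (not s or not q), 2
10. s, 2
11. q, 2
12. not s or not q, 2
13. not q, 2
Accessibility: 0R0, 0R1, 0R2, 1R1, 1R2, 2R2
Branch closes: q and not q both at 2.
Every branch closes (one shown): valid in S4, hence also in S5 (every theorem of S4 is a theorem of S5).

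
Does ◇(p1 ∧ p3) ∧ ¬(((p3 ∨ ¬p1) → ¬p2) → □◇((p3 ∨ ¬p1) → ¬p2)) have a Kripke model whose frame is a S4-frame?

1. ◇(p1 ∧ p3) ∧ ¬(((p3 ∨ ¬p1) → ¬p2) → □◇((p3 ∨ ¬p1) → ¬p2)), 0
2. ◇(p1 ∧ p3), 0
3. ¬(((p3 ∨ ¬p1) → ¬p2) → □◇((p3 ∨ ¬p1) → ¬p2)), 0
4. (p3 ∨ ¬p1) → ¬p2, 0
5. ¬□◇((p3 ∨ ¬p1) → ¬p2), 0
6. ¬p2, 0
7. p1 ∧ p3, 1
8. p1, 1
9. p3, 1
10. ¬◇((p3 ∨ ¬p1) → ¬p2), 2
11. ¬((p3 ∨ ¬p1) → ¬p2), 2
12. p3 ∨ ¬p1, 2
13. p2, 2
14. ¬p1, 2
Accessibility: 0R0, 0R1, 0R2, 1R1, 2R2

Yes, satisfiable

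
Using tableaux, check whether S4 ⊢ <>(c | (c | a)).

Tableau for the negation ~<>(c | (c | a)):
1. ~<>(c | (c | a)), u
2. ~(c | (c | a)), u
3. ~c, u
4. ~(c | a), u
5. ~a, u
Accessibility: uRu
The negation has an open branch (countermodel exists).

No, not valid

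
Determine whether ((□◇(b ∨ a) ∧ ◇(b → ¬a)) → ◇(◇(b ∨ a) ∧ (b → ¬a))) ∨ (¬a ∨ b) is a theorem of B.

Yes, valid

Tableau for the negation ¬(((□◇(b ∨ a) ∧ ◇(b → ¬a)) → ◇(◇(b ∨ a) ∧ (b → ¬a))) ∨ (¬a ∨ b)):
1. ¬(((□◇(b ∨ a) ∧ ◇(b → ¬a)) → ◇(◇(b ∨ a) ∧ (b → ¬a))) ∨ (¬a ∨ b)), 0
2. ¬((□◇(b ∨ a) ∧ ◇(b → ¬a)) → ◇(◇(b ∨ a) ∧ (b → ¬a))), 0
3. ¬(¬a ∨ b), 0
4. □◇(b ∨ a) ∧ ◇(b → ¬a), 0
5. ¬◇(◇(b ∨ a) ∧ (b → ¬a)), 0
6. a, 0
7. ¬b, 0
8. □◇(b ∨ a), 0
9. ◇(b → ¬a), 0
10. ¬(◇(b ∨ a) ∧ (b → ¬a)), 0
11. ◇(b ∨ a), 0
12. ¬◇(b ∨ a), 0
13. ¬(b ∨ a), 0
14. ¬a, 0
Accessibility: 0R0
Branch closes: a and ¬a both at 0.
All branches of the negation close; one closing branch shown above.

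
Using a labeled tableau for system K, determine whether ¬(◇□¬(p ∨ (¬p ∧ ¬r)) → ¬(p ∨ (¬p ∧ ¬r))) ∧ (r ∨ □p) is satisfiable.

Satisfiable (open branch found)

1. ¬(◇□¬(p ∨ (¬p ∧ ¬r)) → ¬(p ∨ (¬p ∧ ¬r))) ∧ (r ∨ □p), w0
2. ¬(◇□¬(p ∨ (¬p ∧ ¬r)) → ¬(p ∨ (¬p ∧ ¬r))), w0   [∧-rule on 1]
3. r ∨ □p, w0   [∧-rule on 1]
4. ◇□¬(p ∨ (¬p ∧ ¬r)), w0   [¬→-rule on 2]
5. p ∨ (¬p ∧ ¬r), w0   [¬→-rule on 2]
6. □p, w0   [∨-rule on 3 (branches; this branch)]
7. ¬p ∧ ¬r, w0   [∨-rule on 5 (branches; this branch)]
8. ¬p, w0   [∧-rule on 7]
9. ¬r, w0   [∧-rule on 7]
10. □¬(p ∨ (¬p ∧ ¬r)), w1   [◇-rule on 4: fresh world w1, w0Rw1]
11. p, w1   [□-rule on 6 via w0Rw1]
Accessibility: w0Rw1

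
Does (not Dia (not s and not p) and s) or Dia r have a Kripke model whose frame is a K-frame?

1. (not Dia (not s and not p) and s) or Dia r, w0
2. Dia r, w0
3. r, w1
Accessibility: w0Rw1

Yes, satisfiable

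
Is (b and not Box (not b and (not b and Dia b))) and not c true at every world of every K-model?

Invalid (countermodel exists)

Tableau for the negation not ((b and not Box (not b and (not b and Dia b))) and not c):
1. not ((b and not Box (not b and (not b and Dia b))) and not c), w0
2. c, w0   [neg-and-rule on 1 (branches; this branch)]
The negation has an open branch (countermodel exists).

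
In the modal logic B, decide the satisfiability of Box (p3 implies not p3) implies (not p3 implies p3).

1. Box (p3 implies not p3) implies (not p3 implies p3), w0
2. not p3 implies p3, w0
3. p3, w0
Accessibility: w0Rw0

Yes, satisfiable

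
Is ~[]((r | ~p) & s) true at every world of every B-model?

Tableau for the negation []((r | ~p) & s):
1. []((r | ~p) & s), u
2. (r | ~p) & s, u
3. r | ~p, u
4. s, u
5. ~p, u
Accessibility: uRu
The negation has an open branch (countermodel exists).

No, not valid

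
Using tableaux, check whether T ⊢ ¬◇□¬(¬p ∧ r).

Not valid

Tableau for the negation ◇□¬(¬p ∧ r):
1. ◇□¬(¬p ∧ r), 0
2. □¬(¬p ∧ r), 1
3. ¬(¬p ∧ r), 1
4. ¬r, 1
Accessibility: 0R0, 0R1, 1R1
The negation has an open branch (countermodel exists).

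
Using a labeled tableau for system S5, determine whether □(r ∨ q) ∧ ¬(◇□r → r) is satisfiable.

No, unsatisfiable

1. □(r ∨ q) ∧ ¬(◇□r → r), u
2. □(r ∨ q), u   [∧-rule on 1]
3. ¬(◇□r → r), u   [∧-rule on 1]
4. ◇□r, u   [¬→-rule on 3]
5. ¬r, u   [¬→-rule on 3]
6. r ∨ q, u   [□-rule on 2 via uRu]
7. q, u   [∨-rule on 6 (branches; this branch)]
8. □r, v   [◇-rule on 4: fresh world v, uRv]
9. r ∨ q, v   [□-rule on 2 via uRv]
10. r, u   [□-rule on 8 via vRu]
Accessibility: uRu, uRv, vRu, vRv
Branch closes: r and ¬r both at u.
Every branch closes; the branch above is one of them.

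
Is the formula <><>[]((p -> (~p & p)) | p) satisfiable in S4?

Satisfiable

1. <><>[]((p -> (~p & p)) | p), u
2. <>[]((p -> (~p & p)) | p), v
3. []((p -> (~p & p)) | p), w
4. (p -> (~p & p)) | p, w
5. p, w
Accessibility: uRu, uRv, uRw, vRv, vRw, wRw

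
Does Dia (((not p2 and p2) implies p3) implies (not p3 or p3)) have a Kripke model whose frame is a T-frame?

1. Dia (((not p2 and p2) implies p3) implies (not p3 or p3)), w0
2. ((not p2 and p2) implies p3) implies (not p3 or p3), w1
3. not p3 or p3, w1
4. p3, w1
Accessibility: w0Rw0, w0Rw1, w1Rw1

Yes, satisfiable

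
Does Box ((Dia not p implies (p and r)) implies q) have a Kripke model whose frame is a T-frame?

1. Box ((Dia not p implies (p and r)) implies q), u
2. (Dia not p implies (p and r)) implies q, u
3. q, u
Accessibility: uRu

Satisfiable (open branch found)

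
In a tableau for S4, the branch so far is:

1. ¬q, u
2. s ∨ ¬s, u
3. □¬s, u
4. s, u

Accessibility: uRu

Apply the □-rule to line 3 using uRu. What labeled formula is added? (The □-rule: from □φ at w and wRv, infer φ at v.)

¬s, u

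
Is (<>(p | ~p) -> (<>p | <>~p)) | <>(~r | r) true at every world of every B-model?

Yes, valid

Tableau for the negation ~((<>(p | ~p) -> (<>p | <>~p)) | <>(~r | r)):
1. ~((<>(p | ~p) -> (<>p | <>~p)) | <>(~r | r)), w0
2. ~(<>(p | ~p) -> (<>p | <>~p)), w0
3. ~<>(~r | r), w0
4. <>(p | ~p), w0
5. ~(<>p | <>~p), w0
6. ~<>p, w0
7. ~<>~p, w0
8. ~(~r | r), w0
9. r, w0
10. ~r, w0
Accessibility: w0Rw0
Branch closes: r and ~r both at w0.
Every branch of the negation's tableau closes; the branch above is one of them.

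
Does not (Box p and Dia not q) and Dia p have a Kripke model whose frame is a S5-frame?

Yes, satisfiable

1. not (Box p and Dia not q) and Dia p, 0
2. not (Box p and Dia not q), 0
3. Dia p, 0
4. not Dia not q, 0
5. q, 0
6. p, 1
7. q, 1
Accessibility: 0R0, 0R1, 1R0, 1R1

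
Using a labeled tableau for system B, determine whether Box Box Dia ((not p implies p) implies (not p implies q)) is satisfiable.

Yes, satisfiable

1. Box Box Dia ((not p implies p) implies (not p implies q)), w0
2. Box Dia ((not p implies p) implies (not p implies q)), w0
3. Dia ((not p implies p) implies (not p implies q)), w0
4. (not p implies p) implies (not p implies q), w1
5. Box Dia ((not p implies p) implies (not p implies q)), w1
6. Dia ((not p implies p) implies (not p implies q)), w1
7. not p implies q, w1
8. q, w1
9. (not p implies p) implies (not p implies q), w2
10. Dia ((not p implies p) implies (not p implies q)), w2
11. not p implies q, w2
12. q, w2
13. (not p implies p) implies (not p implies q), w3
14. not p implies q, w3
15. q, w3
Accessibility: w0Rw0, w0Rw1, w1Rw0, w1Rw1, w1Rw2, w2Rw1, w2Rw2, w2Rw3, w3Rw2, w3Rw3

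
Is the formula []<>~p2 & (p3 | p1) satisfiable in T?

Yes, satisfiable

1. []<>~p2 & (p3 | p1), w0
2. []<>~p2, w0   [&-rule on 1]
3. p3 | p1, w0   [&-rule on 1]
4. <>~p2, w0   [[]-rule on 2 via w0Rw0]
5. p1, w0   [|-rule on 3 (branches; this branch)]
6. ~p2, w1   [<>-rule on 4: fresh world w1, w0Rw1]
7. <>~p2, w1   [[]-rule on 2 via w0Rw1]
8. ~p2, w2   [<>-rule on 7: fresh world w2, w1Rw2]
Accessibility: w0Rw0, w0Rw1, w1Rw1, w1Rw2, w2Rw2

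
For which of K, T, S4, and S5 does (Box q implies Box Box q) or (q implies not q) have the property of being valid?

T-tableau for the negation not ((Box q implies Box Box q) or (q implies not q)):
1. not ((Box q implies Box Box q) or (q implies not q)), w0
2. not (Box q implies Box Box q), w0
3. not (q implies not q), w0
4. Box q, w0
5. not Box Box q, w0
6. q, w0
7. not Box q, w1
8. q, w1
9. not q, w2
Accessibility: w0Rw0, w0Rw1, w1Rw1, w1Rw2, w2Rw2
Complete open branch: countermodel on a T-frame, so not valid in T, nor in K (the same frame is also a K-frame).
S4-tableau for the negation not ((Box q implies Box Box q) or (q implies not q)):
1. not ((Box q implies Box Box q) or (q implies not q)), w0
2. not (Box q implies Box Box q), w0
3. not (q implies not q), w0
4. Box q, w0
5. not Box Box q, w0
6. q, w0
7. not Box q, w1
8. q, w1
9. not q, w2
10. q, w2
Accessibility: w0Rw0, w0Rw1, w0Rw2, w1Rw1, w1Rw2, w2Rw2
Branch closes: q and not q both at w2.
Every branch closes (one shown): valid in S4, hence also in S5 (every theorem of S4 is a theorem of S5).

S4, S5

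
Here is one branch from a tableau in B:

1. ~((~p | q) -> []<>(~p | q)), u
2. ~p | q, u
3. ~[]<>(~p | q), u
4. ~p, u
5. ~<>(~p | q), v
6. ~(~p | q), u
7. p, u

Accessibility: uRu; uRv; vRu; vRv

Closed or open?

Both p and ~p appear at u.

Yes, closed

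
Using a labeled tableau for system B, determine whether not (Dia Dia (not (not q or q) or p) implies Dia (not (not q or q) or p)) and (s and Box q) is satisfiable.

Satisfiable (open branch found)

1. not (Dia Dia (not (not q or q) or p) implies Dia (not (not q or q) or p)) and (s and Box q), u
2. not (Dia Dia (not (not q or q) or p) implies Dia (not (not q or q) or p)), u   [and-rule on 1]
3. s and Box q, u   [and-rule on 1]
4. Dia Dia (not (not q or q) or p), u   [neg-implies-rule on 2]
5. not Dia (not (not q or q) or p), u   [neg-implies-rule on 2]
6. s, u   [and-rule on 3]
7. Box q, u   [and-rule on 3]
8. not (not (not q or q) or p), u   [neg-Dia-rule on 5 via uRu]
9. not q or q, u   [neg-or-rule on 8]
10. not p, u   [neg-or-rule on 8]
11. q, u   [Box-rule on 7 via uRu]
12. Dia (not (not q or q) or p), v   [Dia-rule on 4: fresh world v, uRv]
13. not (not (not q or q) or p), v   [neg-Dia-rule on 5 via uRv]
14. not q or q, v   [neg-or-rule on 13]
15. not p, v   [neg-or-rule on 13]
16. q, v   [Box-rule on 7 via uRv]
17. not (not q or q) or p, w   [Dia-rule on 12: fresh world w, vRw]
18. p, w   [or-rule on 17 (branches; this branch)]
Accessibility: uRu, uRv, vRu, vRv, vRw, wRv, wRw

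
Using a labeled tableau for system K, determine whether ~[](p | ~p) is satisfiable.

1. ~[](p | ~p), w0
2. ~(p | ~p), w1
3. ~p, w1
4. p, w1
Accessibility: w0Rw1
Branch closes: p and ~p both at w1.
All branches of the tableau close; one closing branch shown above.

Unsatisfiable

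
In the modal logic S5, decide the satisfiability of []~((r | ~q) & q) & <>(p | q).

Satisfiable (open branch found)

1. []~((r | ~q) & q) & <>(p | q), u
2. []~((r | ~q) & q), u   [&-rule on 1]
3. <>(p | q), u   [&-rule on 1]
4. ~((r | ~q) & q), u   [[]-rule on 2 via uRu]
5. ~q, u   [~&-rule on 4 (branches; this branch)]
6. p | q, v   [<>-rule on 3: fresh world v, uRv]
7. ~((r | ~q) & q), v   [[]-rule on 2 via uRv]
8. q, v   [|-rule on 6 (branches; this branch)]
9. ~(r | ~q), v   [~&-rule on 7 (branches; this branch)]
10. ~r, v   [~|-rule on 9]
Accessibility: uRu, uRv, vRu, vRv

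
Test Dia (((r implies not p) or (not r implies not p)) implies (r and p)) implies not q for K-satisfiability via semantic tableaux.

Satisfiable

1. Dia (((r implies not p) or (not r implies not p)) implies (r and p)) implies not q, w0
2. not q, w0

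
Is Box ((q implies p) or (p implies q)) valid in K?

Tableau for the negation not Box ((q implies p) or (p implies q)):
1. not Box ((q implies p) or (p implies q)), u
2. not ((q implies p) or (p implies q)), v
3. not (q implies p), v
4. not (p implies q), v
5. q, v
6. not p, v
7. p, v
8. not q, v
Accessibility: uRv
Branch closes: p and not p both at v.
All branches of the negation close; one closing branch shown above.

Yes, valid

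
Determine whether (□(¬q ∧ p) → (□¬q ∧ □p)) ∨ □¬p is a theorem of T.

Tableau for the negation ¬((□(¬q ∧ p) → (□¬q ∧ □p)) ∨ □¬p):
1. ¬((□(¬q ∧ p) → (□¬q ∧ □p)) ∨ □¬p), u
2. ¬(□(¬q ∧ p) → (□¬q ∧ □p)), u   [¬∨-rule on 1]
3. ¬□¬p, u   [¬∨-rule on 1]
4. □(¬q ∧ p), u   [¬→-rule on 2]
5. ¬(□¬q ∧ □p), u   [¬→-rule on 2]
6. ¬q ∧ p, u   [□-rule on 4 via uRu]
7. ¬q, u   [∧-rule on 6]
8. p, u   [∧-rule on 6]
9. ¬□p, u   [¬∧-rule on 5 (branches; this branch)]
10. p, v   [¬□-rule on 3: fresh world v, uRv]
11. ¬q ∧ p, v   [□-rule on 4 via uRv]
12. ¬q, v   [∧-rule on 11]
13. ¬p, w   [¬□-rule on 9: fresh world w, uRw]
14. ¬q ∧ p, w   [□-rule on 4 via uRw]
15. ¬q, w   [∧-rule on 14]
16. p, w   [∧-rule on 14]
Accessibility: uRu, uRv, uRw, vRv, wRw
Branch closes: p and ¬p both at w.
Every branch of the negation's tableau closes; the branch above is one of them.

Valid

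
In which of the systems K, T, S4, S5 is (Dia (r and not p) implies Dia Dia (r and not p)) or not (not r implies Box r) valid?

K-tableau for the negation not ((Dia (r and not p) implies Dia Dia (r and not p)) or not (not r implies Box r)):
1. not ((Dia (r and not p) implies Dia Dia (r and not p)) or not (not r implies Box r)), u
2. not (Dia (r and not p) implies Dia Dia (r and not p)), u
3. not r implies Box r, u
4. Dia (r and not p), u
5. not Dia Dia (r and not p), u
6. Box r, u
7. r and not p, v
8. r, v
9. not p, v
10. not Dia (r and not p), v
Accessibility: uRv
Complete open branch: countermodel on a K-frame, so not valid in K.
T-tableau for the negation not ((Dia (r and not p) implies Dia Dia (r and not p)) or not (not r implies Box r)):
1. not ((Dia (r and not p) implies Dia Dia (r and not p)) or not (not r implies Box r)), u
2. not (Dia (r and not p) implies Dia Dia (r and not p)), u
3. not r implies Box r, u
4. Dia (r and not p), u
5. not Dia Dia (r and not p), u
6. not Dia (r and not p), u
7. not (r and not p), u
8. Box r, u
9. r, u
10. p, u
11. r and not p, v
12. r, v
13. not p, v
14. not Dia (r and not p), v
15. not (r and not p), v
16. p, v
Accessibility: uRu, uRv, vRv
Branch closes: p and not p both at v.
Every branch closes (one shown): valid in T, hence also in S4, S5 (every theorem of T is a theorem of S4 and S5).

T, S4, S5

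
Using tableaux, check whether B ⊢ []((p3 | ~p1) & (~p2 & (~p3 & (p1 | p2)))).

Invalid (countermodel exists)

Tableau for the negation ~[]((p3 | ~p1) & (~p2 & (~p3 & (p1 | p2)))):
1. ~[]((p3 | ~p1) & (~p2 & (~p3 & (p1 | p2)))), u
2. ~((p3 | ~p1) & (~p2 & (~p3 & (p1 | p2)))), v   [~[]-rule on 1: fresh world v, uRv]
3. ~(~p2 & (~p3 & (p1 | p2))), v   [~&-rule on 2 (branches; this branch)]
4. ~(~p3 & (p1 | p2)), v   [~&-rule on 3 (branches; this branch)]
5. ~(p1 | p2), v   [~&-rule on 4 (branches; this branch)]
6. ~p1, v   [~|-rule on 5]
7. ~p2, v   [~|-rule on 5]
Accessibility: uRu, uRv, vRu, vRv
The negation has an open branch (countermodel exists).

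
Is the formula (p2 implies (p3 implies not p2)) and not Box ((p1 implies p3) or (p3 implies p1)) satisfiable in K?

1. (p2 implies (p3 implies not p2)) and not Box ((p1 implies p3) or (p3 implies p1)), w0
2. p2 implies (p3 implies not p2), w0   [and-rule on 1]
3. not Box ((p1 implies p3) or (p3 implies p1)), w0   [and-rule on 1]
4. p3 implies not p2, w0   [implies-rule on 2 (branches; this branch)]
5. not p2, w0   [implies-rule on 4 (branches; this branch)]
6. not ((p1 implies p3) or (p3 implies p1)), w1   [neg-Box-rule on 3: fresh world w1, w0Rw1]
7. not (p1 implies p3), w1   [neg-or-rule on 6]
8. not (p3 implies p1), w1   [neg-or-rule on 6]
9. p1, w1   [neg-implies-rule on 7]
10. not p3, w1   [neg-implies-rule on 7]
11. p3, w1   [neg-implies-rule on 8]
12. not p1, w1   [neg-implies-rule on 8]
Accessibility: w0Rw1
Branch closes: p3 and not p3 both at w1.
All branches of the tableau close; one closing branch shown above.

Unsatisfiable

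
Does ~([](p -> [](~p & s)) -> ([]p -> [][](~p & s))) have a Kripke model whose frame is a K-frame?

Unsatisfiable

1. ~([](p -> [](~p & s)) -> ([]p -> [][](~p & s))), 0
2. [](p -> [](~p & s)), 0   [~->-rule on 1]
3. ~([]p -> [][](~p & s)), 0   [~->-rule on 1]
4. []p, 0   [~->-rule on 3]
5. ~[][](~p & s), 0   [~->-rule on 3]
6. ~[](~p & s), 1   [~[]-rule on 5: fresh world 1, 0R1]
7. p -> [](~p & s), 1   [[]-rule on 2 via 0R1]
8. p, 1   [[]-rule on 4 via 0R1]
9. [](~p & s), 1   [->-rule on 7 (branches; this branch)]
10. ~(~p & s), 2   [~[]-rule on 6: fresh world 2, 1R2]
11. ~p & s, 2   [[]-rule on 9 via 1R2]
12. ~p, 2   [&-rule on 11]
13. s, 2   [&-rule on 11]
14. ~s, 2   [~&-rule on 10 (branches; this branch)]
Accessibility: 0R1, 1R2
Branch closes: s and ~s both at 2.
Every branch closes; the branch above is one of them.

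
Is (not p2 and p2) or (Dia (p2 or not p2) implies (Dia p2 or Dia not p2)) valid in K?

Tableau for the negation not ((not p2 and p2) or (Dia (p2 or not p2) implies (Dia p2 or Dia not p2))):
1. not ((not p2 and p2) or (Dia (p2 or not p2) implies (Dia p2 or Dia not p2))), u
2. not (not p2 and p2), u
3. not (Dia (p2 or not p2) implies (Dia p2 or Dia not p2)), u
4. Dia (p2 or not p2), u
5. not (Dia p2 or Dia not p2), u
6. not Dia p2, u
7. not Dia not p2, u
8. not p2, u
9. p2 or not p2, v
10. not p2, v
11. p2, v
Accessibility: uRv
Branch closes: p2 and not p2 both at v.
All branches of the negation close; one closing branch shown above.

Valid in K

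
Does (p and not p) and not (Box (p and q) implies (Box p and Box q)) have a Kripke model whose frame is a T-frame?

1. (p and not p) and not (Box (p and q) implies (Box p and Box q)), u
2. p and not p, u
3. not (Box (p and q) implies (Box p and Box q)), u
4. p, u
5. not p, u
Accessibility: uRu
Branch closes: p and not p both at u.
(One branch shown.) All branches close.

Unsatisfiable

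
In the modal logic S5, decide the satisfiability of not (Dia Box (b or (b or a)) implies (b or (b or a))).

Unsatisfiable

1. not (Dia Box (b or (b or a)) implies (b or (b or a))), u
2. Dia Box (b or (b or a)), u
3. not (b or (b or a)), u
4. not b, u
5. not (b or a), u
6. not a, u
7. Box (b or (b or a)), v
8. b or (b or a), u
9. b or (b or a), v
10. b or a, u
11. b or a, v
12. a, u
Accessibility: uRu, uRv, vRu, vRv
Branch closes: a and not a both at u.
Every branch closes; the branch above is one of them.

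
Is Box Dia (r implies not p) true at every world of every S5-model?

Tableau for the negation not Box Dia (r implies not p):
1. not Box Dia (r implies not p), w0
2. not Dia (r implies not p), w1
3. not (r implies not p), w0
4. r, w0
5. p, w0
6. not (r implies not p), w1
7. r, w1
8. p, w1
Accessibility: w0Rw0, w0Rw1, w1Rw0, w1Rw1
The negation has an open branch (countermodel exists).

Invalid (countermodel exists)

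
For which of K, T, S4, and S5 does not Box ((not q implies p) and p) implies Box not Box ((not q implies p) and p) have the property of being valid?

S5-tableau for the negation not (not Box ((not q implies p) and p) implies Box not Box ((not q implies p) and p)):
1. not (not Box ((not q implies p) and p) implies Box not Box ((not q implies p) and p)), 0
2. not Box ((not q implies p) and p), 0
3. not Box not Box ((not q implies p) and p), 0
4. not ((not q implies p) and p), 1
5. not (not q implies p), 1
6. not q, 1
7. not p, 1
8. Box ((not q implies p) and p), 2
9. (not q implies p) and p, 0
10. not q implies p, 0
11. p, 0
12. (not q implies p) and p, 1
13. not q implies p, 1
14. p, 1
Accessibility: 0R0, 0R1, 0R2, 1R0, 1R1, 1R2, 2R0, 2R1, 2R2
Branch closes: p and not p both at 1.
Every branch closes (one shown): valid in S5.
S4-tableau for the negation not (not Box ((not q implies p) and p) implies Box not Box ((not q implies p) and p)):
1. not (not Box ((not q implies p) and p) implies Box not Box ((not q implies p) and p)), 0
2. not Box ((not q implies p) and p), 0
3. not Box not Box ((not q implies p) and p), 0
4. not ((not q implies p) and p), 1
5. not p, 1
6. Box ((not q implies p) and p), 2
7. (not q implies p) and p, 2
8. not q implies p, 2
9. p, 2
Accessibility: 0R0, 0R1, 0R2, 1R1, 2R2
Complete open branch: countermodel on an S4-frame, so not valid in S4, nor in K, T (the same frame is also a K-frame and a T-frame).

S5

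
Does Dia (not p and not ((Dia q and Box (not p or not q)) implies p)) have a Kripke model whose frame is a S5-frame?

1. Dia (not p and not ((Dia q and Box (not p or not q)) implies p)), 0
2. not p and not ((Dia q and Box (not p or not q)) implies p), 1
3. not p, 1
4. not ((Dia q and Box (not p or not q)) implies p), 1
5. Dia q and Box (not p or not q), 1
6. Dia q, 1
7. Box (not p or not q), 1
8. not p or not q, 0
9. not p or not q, 1
10. not q, 0
11. not q, 1
12. q, 2
13. not p or not q, 2
14. not p, 2
Accessibility: 0R0, 0R1, 0R2, 1R0, 1R1, 1R2, 2R0, 2R1, 2R2

Satisfiable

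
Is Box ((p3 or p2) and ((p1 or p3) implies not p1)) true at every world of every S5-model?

Not valid

Tableau for the negation not Box ((p3 or p2) and ((p1 or p3) implies not p1)):
1. not Box ((p3 or p2) and ((p1 or p3) implies not p1)), u
2. not ((p3 or p2) and ((p1 or p3) implies not p1)), v
3. not ((p1 or p3) implies not p1), v
4. p1 or p3, v
5. p1, v
6. p3, v
Accessibility: uRu, uRv, vRu, vRv
The negation has an open branch (countermodel exists).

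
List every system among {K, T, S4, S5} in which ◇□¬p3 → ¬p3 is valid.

S5

S5-tableau for the negation ¬(◇□¬p3 → ¬p3):
1. ¬(◇□¬p3 → ¬p3), w0
2. ◇□¬p3, w0
3. p3, w0
4. □¬p3, w1
5. ¬p3, w0
Accessibility: w0Rw0, w0Rw1, w1Rw0, w1Rw1
Branch closes: p3 and ¬p3 both at w0.
Every branch closes (one shown): valid in S5.
S4-tableau for the negation ¬(◇□¬p3 → ¬p3):
1. ¬(◇□¬p3 → ¬p3), w0
2. ◇□¬p3, w0
3. p3, w0
4. □¬p3, w1
5. ¬p3, w1
Accessibility: w0Rw0, w0Rw1, w1Rw1
Complete open branch: countermodel on an S4-frame, so not valid in S4, nor in K, T (the same frame is also a K-frame and a T-frame).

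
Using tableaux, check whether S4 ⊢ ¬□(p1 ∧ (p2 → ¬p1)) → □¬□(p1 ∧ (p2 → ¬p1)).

Not valid

Tableau for the negation ¬(¬□(p1 ∧ (p2 → ¬p1)) → □¬□(p1 ∧ (p2 → ¬p1))):
1. ¬(¬□(p1 ∧ (p2 → ¬p1)) → □¬□(p1 ∧ (p2 → ¬p1))), w0
2. ¬□(p1 ∧ (p2 → ¬p1)), w0
3. ¬□¬□(p1 ∧ (p2 → ¬p1)), w0
4. ¬(p1 ∧ (p2 → ¬p1)), w1
5. ¬(p2 → ¬p1), w1
6. p2, w1
7. p1, w1
8. □(p1 ∧ (p2 → ¬p1)), w2
9. p1 ∧ (p2 → ¬p1), w2
10. p1, w2
11. p2 → ¬p1, w2
12. ¬p2, w2
Accessibility: w0Rw0, w0Rw1, w0Rw2, w1Rw1, w2Rw2
The negation has an open branch (countermodel exists).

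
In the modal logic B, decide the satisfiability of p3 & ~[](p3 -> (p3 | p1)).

1. p3 & ~[](p3 -> (p3 | p1)), u
2. p3, u
3. ~[](p3 -> (p3 | p1)), u
4. ~(p3 -> (p3 | p1)), v
5. p3, v
6. ~(p3 | p1), v
7. ~p3, v
8. ~p1, v
Accessibility: uRu, uRv, vRu, vRv
Branch closes: p3 and ~p3 both at v.
Every branch closes; the branch above is one of them.

Unsatisfiable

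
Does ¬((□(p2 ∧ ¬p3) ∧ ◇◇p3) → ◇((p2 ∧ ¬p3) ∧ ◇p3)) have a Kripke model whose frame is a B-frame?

No, unsatisfiable

1. ¬((□(p2 ∧ ¬p3) ∧ ◇◇p3) → ◇((p2 ∧ ¬p3) ∧ ◇p3)), 0
2. □(p2 ∧ ¬p3) ∧ ◇◇p3, 0   [¬→-rule on 1]
3. ¬◇((p2 ∧ ¬p3) ∧ ◇p3), 0   [¬→-rule on 1]
4. □(p2 ∧ ¬p3), 0   [∧-rule on 2]
5. ◇◇p3, 0   [∧-rule on 2]
6. ¬((p2 ∧ ¬p3) ∧ ◇p3), 0   [¬◇-rule on 3 via 0R0]
7. p2 ∧ ¬p3, 0   [□-rule on 4 via 0R0]
8. p2, 0   [∧-rule on 7]
9. ¬p3, 0   [∧-rule on 7]
10. ¬◇p3, 0   [¬∧-rule on 6 (branches; this branch)]
11. ◇p3, 1   [◇-rule on 5: fresh world 1, 0R1]
12. ¬((p2 ∧ ¬p3) ∧ ◇p3), 1   [¬◇-rule on 3 via 0R1]
13. p2 ∧ ¬p3, 1   [□-rule on 4 via 0R1]
14. p2, 1   [∧-rule on 13]
15. ¬p3, 1   [∧-rule on 13]
16. ¬◇p3, 1   [¬∧-rule on 12 (branches; this branch)]
17. p3, 2   [◇-rule on 11: fresh world 2, 1R2]
18. ¬p3, 2   [¬◇-rule on 16 via 1R2]
Accessibility: 0R0, 0R1, 1R0, 1R1, 1R2, 2R1, 2R2
Branch closes: p3 and ¬p3 both at 2.
(One branch shown.) All branches close.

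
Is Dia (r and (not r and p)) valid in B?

Tableau for the negation not Dia (r and (not r and p)):
1. not Dia (r and (not r and p)), u
2. not (r and (not r and p)), u   [neg-Dia-rule on 1 via uRu]
3. not (not r and p), u   [neg-and-rule on 2 (branches; this branch)]
4. not p, u   [neg-and-rule on 3 (branches; this branch)]
Accessibility: uRu
The negation has an open branch (countermodel exists).

Invalid (countermodel exists)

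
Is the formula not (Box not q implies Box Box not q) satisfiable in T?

Yes, satisfiable

1. not (Box not q implies Box Box not q), 0
2. Box not q, 0
3. not Box Box not q, 0
4. not q, 0
5. not Box not q, 1
6. not q, 1
7. q, 2
Accessibility: 0R0, 0R1, 1R1, 1R2, 2R2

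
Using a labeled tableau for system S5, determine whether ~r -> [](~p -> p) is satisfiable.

1. ~r -> [](~p -> p), 0
2. [](~p -> p), 0   [->-rule on 1 (branches; this branch)]
3. ~p -> p, 0   [[]-rule on 2 via 0R0]
4. p, 0   [->-rule on 3 (branches; this branch)]
Accessibility: 0R0

Yes, satisfiable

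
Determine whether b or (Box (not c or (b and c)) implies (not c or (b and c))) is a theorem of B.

Tableau for the negation not (b or (Box (not c or (b and c)) implies (not c or (b and c)))):
1. not (b or (Box (not c or (b and c)) implies (not c or (b and c)))), 0
2. not b, 0
3. not (Box (not c or (b and c)) implies (not c or (b and c))), 0
4. Box (not c or (b and c)), 0
5. not (not c or (b and c)), 0
6. c, 0
7. not (b and c), 0
8. not c or (b and c), 0
9. b and c, 0
10. b, 0
Accessibility: 0R0
Branch closes: b and not b both at 0.
Every branch of the negation's tableau closes; the branch above is one of them.

Yes, valid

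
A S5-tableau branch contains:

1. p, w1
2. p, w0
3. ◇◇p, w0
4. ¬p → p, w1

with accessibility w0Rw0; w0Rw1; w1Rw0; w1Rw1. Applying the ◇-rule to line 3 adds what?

a fresh world w2 with w0Rw2, and ◇p at w2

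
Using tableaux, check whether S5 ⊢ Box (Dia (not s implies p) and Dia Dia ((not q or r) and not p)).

Not valid

Tableau for the negation not Box (Dia (not s implies p) and Dia Dia ((not q or r) and not p)):
1. not Box (Dia (not s implies p) and Dia Dia ((not q or r) and not p)), w0
2. not (Dia (not s implies p) and Dia Dia ((not q or r) and not p)), w1
3. not Dia Dia ((not q or r) and not p), w1
4. not Dia ((not q or r) and not p), w0
5. not Dia ((not q or r) and not p), w1
6. not ((not q or r) and not p), w0
7. not ((not q or r) and not p), w1
8. p, w0
9. p, w1
Accessibility: w0Rw0, w0Rw1, w1Rw0, w1Rw1
The negation has an open branch (countermodel exists).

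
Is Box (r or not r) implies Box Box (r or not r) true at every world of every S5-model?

Yes, valid

Tableau for the negation not (Box (r or not r) implies Box Box (r or not r)):
1. not (Box (r or not r) implies Box Box (r or not r)), 0
2. Box (r or not r), 0
3. not Box Box (r or not r), 0
4. r or not r, 0
5. not r, 0
6. not Box (r or not r), 1
7. r or not r, 1
8. not r, 1
9. not (r or not r), 2
10. not r, 2
11. r, 2
Accessibility: 0R0, 0R1, 0R2, 1R0, 1R1, 1R2, 2R0, 2R1, 2R2
Branch closes: r and not r both at 2.
All branches of the negation close; one closing branch shown above.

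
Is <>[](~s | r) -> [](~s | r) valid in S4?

Tableau for the negation ~(<>[](~s | r) -> [](~s | r)):
1. ~(<>[](~s | r) -> [](~s | r)), w0
2. <>[](~s | r), w0
3. ~[](~s | r), w0
4. [](~s | r), w1
5. ~s | r, w1
6. r, w1
7. ~(~s | r), w2
8. s, w2
9. ~r, w2
Accessibility: w0Rw0, w0Rw1, w0Rw2, w1Rw1, w2Rw2
The negation has an open branch (countermodel exists).

Invalid (countermodel exists)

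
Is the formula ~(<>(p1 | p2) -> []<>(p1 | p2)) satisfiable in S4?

1. ~(<>(p1 | p2) -> []<>(p1 | p2)), w0
2. <>(p1 | p2), w0
3. ~[]<>(p1 | p2), w0
4. p1 | p2, w1
5. p2, w1
6. ~<>(p1 | p2), w2
7. ~(p1 | p2), w2
8. ~p1, w2
9. ~p2, w2
Accessibility: w0Rw0, w0Rw1, w0Rw2, w1Rw1, w2Rw2

Satisfiable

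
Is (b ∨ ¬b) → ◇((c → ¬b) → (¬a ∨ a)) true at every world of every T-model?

Valid

Tableau for the negation ¬((b ∨ ¬b) → ◇((c → ¬b) → (¬a ∨ a))):
1. ¬((b ∨ ¬b) → ◇((c → ¬b) → (¬a ∨ a))), w0
2. b ∨ ¬b, w0
3. ¬◇((c → ¬b) → (¬a ∨ a)), w0
4. ¬((c → ¬b) → (¬a ∨ a)), w0
5. c → ¬b, w0
6. ¬(¬a ∨ a), w0
7. a, w0
8. ¬a, w0
Accessibility: w0Rw0
Branch closes: a and ¬a both at w0.
All branches of the negation close; one closing branch shown above.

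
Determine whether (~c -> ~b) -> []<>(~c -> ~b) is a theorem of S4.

No, not valid

Tableau for the negation ~((~c -> ~b) -> []<>(~c -> ~b)):
1. ~((~c -> ~b) -> []<>(~c -> ~b)), w0
2. ~c -> ~b, w0   [~->-rule on 1]
3. ~[]<>(~c -> ~b), w0   [~->-rule on 1]
4. ~b, w0   [->-rule on 2 (branches; this branch)]
5. ~<>(~c -> ~b), w1   [~[]-rule on 3: fresh world w1, w0Rw1]
6. ~(~c -> ~b), w1   [~<>-rule on 5 via w1Rw1]
7. ~c, w1   [~->-rule on 6]
8. b, w1   [~->-rule on 6]
Accessibility: w0Rw0, w0Rw1, w1Rw1
The negation has an open branch (countermodel exists).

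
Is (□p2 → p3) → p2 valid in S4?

Tableau for the negation ¬((□p2 → p3) → p2):
1. ¬((□p2 → p3) → p2), u
2. □p2 → p3, u
3. ¬p2, u
4. p3, u
Accessibility: uRu
The negation has an open branch (countermodel exists).

No, not valid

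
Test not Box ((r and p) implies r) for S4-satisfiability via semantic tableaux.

1. not Box ((r and p) implies r), u
2. not ((r and p) implies r), v   [neg-Box-rule on 1: fresh world v, uRv]
3. r and p, v   [neg-implies-rule on 2]
4. not r, v   [neg-implies-rule on 2]
5. r, v   [and-rule on 3]
6. p, v   [and-rule on 3]
Accessibility: uRu, uRv, vRv
Branch closes: r and not r both at v.
All branches of the tableau close; one closing branch shown above.

No, unsatisfiable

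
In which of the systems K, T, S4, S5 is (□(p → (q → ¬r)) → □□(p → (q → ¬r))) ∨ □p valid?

S4-tableau for the negation ¬((□(p → (q → ¬r)) → □□(p → (q → ¬r))) ∨ □p):
1. ¬((□(p → (q → ¬r)) → □□(p → (q → ¬r))) ∨ □p), u
2. ¬(□(p → (q → ¬r)) → □□(p → (q → ¬r))), u
3. ¬□p, u
4. □(p → (q → ¬r)), u
5. ¬□□(p → (q → ¬r)), u
6. p → (q → ¬r), u
7. q → ¬r, u
8. ¬r, u
9. ¬p, v
10. p → (q → ¬r), v
11. q → ¬r, v
12. ¬r, v
13. ¬□(p → (q → ¬r)), w
14. p → (q → ¬r), w
15. q → ¬r, w
16. ¬r, w
17. ¬(p → (q → ¬r)), x
18. p, x
19. ¬(q → ¬r), x
20. q, x
21. r, x
22. p → (q → ¬r), x
23. q → ¬r, x
24. ¬r, x
Accessibility: uRu, uRv, uRw, uRx, vRv, wRw, wRx, xRx
Branch closes: r and ¬r both at x.
Every branch closes (one shown): valid in S4, hence also in S5 (every theorem of S4 is a theorem of S5).
T-tableau for the negation ¬((□(p → (q → ¬r)) → □□(p → (q → ¬r))) ∨ □p):
1. ¬((□(p → (q → ¬r)) → □□(p → (q → ¬r))) ∨ □p), u
2. ¬(□(p → (q → ¬r)) → □□(p → (q → ¬r))), u
3. ¬□p, u
4. □(p → (q → ¬r)), u
5. ¬□□(p → (q → ¬r)), u
6. p → (q → ¬r), u
7. q → ¬r, u
8. ¬r, u
9. ¬p, v
10. p → (q → ¬r), v
11. q → ¬r, v
12. ¬r, v
13. ¬□(p → (q → ¬r)), w
14. p → (q → ¬r), w
15. q → ¬r, w
16. ¬r, w
17. ¬(p → (q → ¬r)), x
18. p, x
19. ¬(q → ¬r), x
20. q, x
21. r, x
Accessibility: uRu, uRv, uRw, vRv, wRw, wRx, xRx
Complete open branch: countermodel on a T-frame, so not valid in T, nor in K (the same frame is also a K-frame).

S4, S5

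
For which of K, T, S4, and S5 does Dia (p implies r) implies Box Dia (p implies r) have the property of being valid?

S5

S5-tableau for the negation not (Dia (p implies r) implies Box Dia (p implies r)):
1. not (Dia (p implies r) implies Box Dia (p implies r)), 0
2. Dia (p implies r), 0
3. not Box Dia (p implies r), 0
4. p implies r, 1
5. r, 1
6. not Dia (p implies r), 2
7. not (p implies r), 0
8. p, 0
9. not r, 0
10. not (p implies r), 1
11. p, 1
12. not r, 1
Accessibility: 0R0, 0R1, 0R2, 1R0, 1R1, 1R2, 2R0, 2R1, 2R2
Branch closes: r and not r both at 1.
Every branch closes (one shown): valid in S5.
S4-tableau for the negation not (Dia (p implies r) implies Box Dia (p implies r)):
1. not (Dia (p implies r) implies Box Dia (p implies r)), 0
2. Dia (p implies r), 0
3. not Box Dia (p implies r), 0
4. p implies r, 1
5. r, 1
6. not Dia (p implies r), 2
7. not (p implies r), 2
8. p, 2
9. not r, 2
Accessibility: 0R0, 0R1, 0R2, 1R1, 2R2
Complete open branch: countermodel on an S4-frame, so not valid in S4, nor in K, T (the same frame is also a K-frame and a T-frame).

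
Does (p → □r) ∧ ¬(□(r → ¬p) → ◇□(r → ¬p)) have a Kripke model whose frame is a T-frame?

1. (p → □r) ∧ ¬(□(r → ¬p) → ◇□(r → ¬p)), w0
2. p → □r, w0
3. ¬(□(r → ¬p) → ◇□(r → ¬p)), w0
4. □(r → ¬p), w0
5. ¬◇□(r → ¬p), w0
6. r → ¬p, w0
7. ¬□(r → ¬p), w0
8. □r, w0
9. r, w0
10. ¬p, w0
11. ¬(r → ¬p), w1
12. r, w1
13. p, w1
14. r → ¬p, w1
15. ¬□(r → ¬p), w1
16. ¬p, w1
Accessibility: w0Rw0, w0Rw1, w1Rw1
Branch closes: p and ¬p both at w1.
(One branch shown.) All branches close.

No, unsatisfiable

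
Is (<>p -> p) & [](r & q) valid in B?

Invalid (countermodel exists)

Tableau for the negation ~((<>p -> p) & [](r & q)):
1. ~((<>p -> p) & [](r & q)), 0
2. ~[](r & q), 0
3. ~(r & q), 1
4. ~q, 1
Accessibility: 0R0, 0R1, 1R0, 1R1
The negation has an open branch (countermodel exists).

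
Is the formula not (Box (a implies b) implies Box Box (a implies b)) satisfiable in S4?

No, unsatisfiable

1. not (Box (a implies b) implies Box Box (a implies b)), 0
2. Box (a implies b), 0
3. not Box Box (a implies b), 0
4. a implies b, 0
5. b, 0
6. not Box (a implies b), 1
7. a implies b, 1
8. b, 1
9. not (a implies b), 2
10. a, 2
11. not b, 2
12. a implies b, 2
13. b, 2
Accessibility: 0R0, 0R1, 0R2, 1R1, 1R2, 2R2
Branch closes: b and not b both at 2.
All branches of the tableau close; one closing branch shown above.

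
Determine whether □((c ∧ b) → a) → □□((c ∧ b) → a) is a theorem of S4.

Tableau for the negation ¬(□((c ∧ b) → a) → □□((c ∧ b) → a)):
1. ¬(□((c ∧ b) → a) → □□((c ∧ b) → a)), w0
2. □((c ∧ b) → a), w0   [¬→-rule on 1]
3. ¬□□((c ∧ b) → a), w0   [¬→-rule on 1]
4. (c ∧ b) → a, w0   [□-rule on 2 via w0Rw0]
5. ¬(c ∧ b), w0   [→-rule on 4 (branches; this branch)]
6. ¬b, w0   [¬∧-rule on 5 (branches; this branch)]
7. ¬□((c ∧ b) → a), w1   [¬□-rule on 3: fresh world w1, w0Rw1]
8. (c ∧ b) → a, w1   [□-rule on 2 via w0Rw1]
9. ¬(c ∧ b), w1   [→-rule on 8 (branches; this branch)]
10. ¬b, w1   [¬∧-rule on 9 (branches; this branch)]
11. ¬((c ∧ b) → a), w2   [¬□-rule on 7: fresh world w2, w1Rw2]
12. c ∧ b, w2   [¬→-rule on 11]
13. ¬a, w2   [¬→-rule on 11]
14. c, w2   [∧-rule on 12]
15. b, w2   [∧-rule on 12]
16. (c ∧ b) → a, w2   [□-rule on 2 via w0Rw2]
17. ¬(c ∧ b), w2   [→-rule on 16 (branches; this branch)]
18. ¬b, w2   [¬∧-rule on 17 (branches; this branch)]
Accessibility: w0Rw0, w0Rw1, w0Rw2, w1Rw1, w1Rw2, w2Rw2
Branch closes: b and ¬b both at w2.
Every branch of the negation's tableau closes; the branch above is one of them.

Valid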